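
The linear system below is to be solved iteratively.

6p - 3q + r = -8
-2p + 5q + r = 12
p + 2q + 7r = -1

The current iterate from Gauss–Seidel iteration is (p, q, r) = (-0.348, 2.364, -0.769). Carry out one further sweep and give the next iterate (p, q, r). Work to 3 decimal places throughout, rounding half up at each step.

(-0.023, 2.545, -0.867)

One sweep:
  p = (-8 - (-3)·2.364 - (1)·-0.769) / (6) = -0.023
  q = (12 - (-2)·-0.023 - (1)·-0.769) / (5) = 2.545
  r = (-1 - (1)·-0.023 - (2)·2.545) / (7) = -0.867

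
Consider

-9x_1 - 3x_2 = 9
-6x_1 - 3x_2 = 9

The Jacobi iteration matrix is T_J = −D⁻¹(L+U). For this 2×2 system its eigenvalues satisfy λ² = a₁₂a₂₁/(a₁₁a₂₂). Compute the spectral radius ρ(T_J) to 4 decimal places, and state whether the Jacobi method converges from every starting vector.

0.8165

a₁₂a₂₁/(a₁₁a₂₂) = (-3)·(-6) / ((-9)·(-3)) = 0.666667
ρ = √|0.666667| = √0.666667 = 0.8165
ρ < 1, so Jacobi converges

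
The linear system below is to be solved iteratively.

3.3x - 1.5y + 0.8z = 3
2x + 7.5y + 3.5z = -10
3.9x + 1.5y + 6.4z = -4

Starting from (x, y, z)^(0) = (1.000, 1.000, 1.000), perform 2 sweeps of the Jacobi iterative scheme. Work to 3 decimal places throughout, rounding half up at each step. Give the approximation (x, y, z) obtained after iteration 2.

Iteration 1:
  x = (3 - (-1.5)·1.000 - (0.8)·1.000) / (3.3) = 1.121
  y = (-10 - (2)·1.000 - (3.5)·1.000) / (7.5) = -2.067
  z = (-4 - (3.9)·1.000 - (1.5)·1.000) / (6.4) = -1.469
Iteration 2:
  x = (3 - (-1.5)·-2.067 - (0.8)·-1.469) / (3.3) = 0.326
  y = (-10 - (2)·1.121 - (3.5)·-1.469) / (7.5) = -0.947
  z = (-4 - (3.9)·1.121 - (1.5)·-2.067) / (6.4) = -0.824

(0.326, -0.947, -0.824)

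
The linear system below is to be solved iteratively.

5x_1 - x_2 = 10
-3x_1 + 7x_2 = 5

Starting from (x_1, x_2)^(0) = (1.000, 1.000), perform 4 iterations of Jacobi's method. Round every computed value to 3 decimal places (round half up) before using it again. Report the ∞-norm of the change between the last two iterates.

Iteration 1:
  x_1 = (10 - (-1)·1.000) / (5) = 2.200
  x_2 = (5 - (-3)·1.000) / (7) = 1.143
Iteration 2:
  x_1 = (10 - (-1)·1.143) / (5) = 2.229
  x_2 = (5 - (-3)·2.200) / (7) = 1.657
Iteration 3:
  x_1 = (10 - (-1)·1.657) / (5) = 2.331
  x_2 = (5 - (-3)·2.229) / (7) = 1.670
Iteration 4:
  x_1 = (10 - (-1)·1.670) / (5) = 2.334
  x_2 = (5 - (-3)·2.331) / (7) = 1.713
Change: (0.003, 0.043) → max |·| = 0.043

0.043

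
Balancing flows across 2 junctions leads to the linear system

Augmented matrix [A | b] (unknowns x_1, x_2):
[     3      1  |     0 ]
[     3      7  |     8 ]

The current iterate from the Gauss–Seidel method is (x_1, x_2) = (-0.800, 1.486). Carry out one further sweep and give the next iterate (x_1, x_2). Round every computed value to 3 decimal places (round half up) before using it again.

One sweep:
  x_1 = (0 - (1)·1.486) / (3) = -0.495
  x_2 = (8 - (3)·-0.495) / (7) = 1.355

(-0.495, 1.355)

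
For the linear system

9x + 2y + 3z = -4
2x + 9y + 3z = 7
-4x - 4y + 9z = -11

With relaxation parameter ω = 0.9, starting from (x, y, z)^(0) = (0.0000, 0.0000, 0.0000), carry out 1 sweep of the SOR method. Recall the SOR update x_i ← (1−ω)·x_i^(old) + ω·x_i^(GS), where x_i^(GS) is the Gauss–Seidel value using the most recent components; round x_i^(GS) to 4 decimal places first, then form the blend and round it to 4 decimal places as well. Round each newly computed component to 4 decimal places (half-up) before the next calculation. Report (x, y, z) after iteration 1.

(-0.4000, 0.7800, -0.9480)

Iteration 1:
  x: GS value = (-4 - (2)·0.0000 - (3)·0.0000) / (9) = -0.4444;  x ← (1−ω)·0.0000 + ω·-0.4444 = -0.4000
  y: GS value = (7 - (2)·-0.4000 - (3)·0.0000) / (9) = 0.8667;  y ← (1−ω)·0.0000 + ω·0.8667 = 0.7800
  z: GS value = (-11 - (-4)·-0.4000 - (-4)·0.7800) / (9) = -1.0533;  z ← (1−ω)·0.0000 + ω·-1.0533 = -0.9480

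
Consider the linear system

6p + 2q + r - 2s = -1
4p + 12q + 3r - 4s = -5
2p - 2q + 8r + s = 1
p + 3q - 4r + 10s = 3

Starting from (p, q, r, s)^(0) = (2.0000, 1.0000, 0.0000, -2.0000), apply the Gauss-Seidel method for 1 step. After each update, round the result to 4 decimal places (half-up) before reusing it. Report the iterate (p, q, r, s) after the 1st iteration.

(-1.1667, -0.6944, 0.4931, 0.8222)

Iteration 1:
  p = (-1 - (2)·1.0000 - (1)·0.0000 - (-2)·-2.0000) / (6) = -1.1667
  q = (-5 - (4)·-1.1667 - (3)·0.0000 - (-4)·-2.0000) / (12) = -0.6944
  r = (1 - (2)·-1.1667 - (-2)·-0.6944 - (1)·-2.0000) / (8) = 0.4931
  s = (3 - (1)·-1.1667 - (3)·-0.6944 - (-4)·0.4931) / (10) = 0.8222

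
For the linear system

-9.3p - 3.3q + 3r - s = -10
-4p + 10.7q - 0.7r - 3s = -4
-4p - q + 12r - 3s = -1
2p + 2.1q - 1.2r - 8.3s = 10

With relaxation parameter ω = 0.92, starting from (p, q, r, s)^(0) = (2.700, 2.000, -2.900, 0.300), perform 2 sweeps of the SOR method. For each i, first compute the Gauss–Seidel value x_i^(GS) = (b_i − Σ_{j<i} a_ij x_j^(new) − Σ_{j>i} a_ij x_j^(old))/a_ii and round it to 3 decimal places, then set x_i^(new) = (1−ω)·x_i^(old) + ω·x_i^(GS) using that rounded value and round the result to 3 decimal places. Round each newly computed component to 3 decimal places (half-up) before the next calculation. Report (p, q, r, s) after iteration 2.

Iteration 1:
  p: GS value = (-10 - (-3.3)·2.000 - (3)·-2.900 - (-1)·0.300) / (-9.3) = -0.602;  p ← (1−ω)·2.700 + ω·-0.602 = -0.338
  q: GS value = (-4 - (-4)·-0.338 - (-0.7)·-2.900 - (-3)·0.300) / (10.7) = -0.606;  q ← (1−ω)·2.000 + ω·-0.606 = -0.398
  r: GS value = (-1 - (-4)·-0.338 - (-1)·-0.398 - (-3)·0.300) / (12) = -0.154;  r ← (1−ω)·-2.900 + ω·-0.154 = -0.374
  s: GS value = (10 - (2)·-0.338 - (2.1)·-0.398 - (-1.2)·-0.374) / (-8.3) = -1.333;  s ← (1−ω)·0.300 + ω·-1.333 = -1.202
Iteration 2:
  p: GS value = (-10 - (-3.3)·-0.398 - (3)·-0.374 - (-1)·-1.202) / (-9.3) = 1.225;  p ← (1−ω)·-0.338 + ω·1.225 = 1.100
  q: GS value = (-4 - (-4)·1.100 - (-0.7)·-0.374 - (-3)·-1.202) / (10.7) = -0.324;  q ← (1−ω)·-0.398 + ω·-0.324 = -0.330
  r: GS value = (-1 - (-4)·1.100 - (-1)·-0.330 - (-3)·-1.202) / (12) = -0.045;  r ← (1−ω)·-0.374 + ω·-0.045 = -0.071
  s: GS value = (10 - (2)·1.100 - (2.1)·-0.330 - (-1.2)·-0.071) / (-8.3) = -1.013;  s ← (1−ω)·-1.202 + ω·-1.013 = -1.028

(1.100, -0.330, -0.071, -1.028)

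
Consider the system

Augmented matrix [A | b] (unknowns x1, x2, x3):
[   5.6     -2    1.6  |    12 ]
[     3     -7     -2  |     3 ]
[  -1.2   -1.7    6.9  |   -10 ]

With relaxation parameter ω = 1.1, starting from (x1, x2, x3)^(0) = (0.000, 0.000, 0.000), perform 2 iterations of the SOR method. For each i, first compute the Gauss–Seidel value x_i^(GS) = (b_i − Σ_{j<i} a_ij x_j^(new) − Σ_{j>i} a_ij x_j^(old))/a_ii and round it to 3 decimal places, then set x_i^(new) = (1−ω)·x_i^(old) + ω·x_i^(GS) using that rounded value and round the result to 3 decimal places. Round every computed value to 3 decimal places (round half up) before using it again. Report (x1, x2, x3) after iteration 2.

(2.678, 1.032, -0.705)

Iteration 1:
  x1: GS value = (12 - (-2)·0.000 - (1.6)·0.000) / (5.6) = 2.143;  x1 ← (1−ω)·0.000 + ω·2.143 = 2.357
  x2: GS value = (3 - (3)·2.357 - (-2)·0.000) / (-7) = 0.582;  x2 ← (1−ω)·0.000 + ω·0.582 = 0.640
  x3: GS value = (-10 - (-1.2)·2.357 - (-1.7)·0.640) / (6.9) = -0.882;  x3 ← (1−ω)·0.000 + ω·-0.882 = -0.970
Iteration 2:
  x1: GS value = (12 - (-2)·0.640 - (1.6)·-0.970) / (5.6) = 2.649;  x1 ← (1−ω)·2.357 + ω·2.649 = 2.678
  x2: GS value = (3 - (3)·2.678 - (-2)·-0.970) / (-7) = 0.996;  x2 ← (1−ω)·0.640 + ω·0.996 = 1.032
  x3: GS value = (-10 - (-1.2)·2.678 - (-1.7)·1.032) / (6.9) = -0.729;  x3 ← (1−ω)·-0.970 + ω·-0.729 = -0.705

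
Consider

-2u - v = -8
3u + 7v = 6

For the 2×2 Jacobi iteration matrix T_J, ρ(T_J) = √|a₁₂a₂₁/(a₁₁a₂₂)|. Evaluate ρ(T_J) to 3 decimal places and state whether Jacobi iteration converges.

a₁₂a₂₁/(a₁₁a₂₂) = (-1)·(3) / ((-2)·(7)) = 0.214286
ρ = √|0.214286| = √0.214286 = 0.463
ρ < 1, so Jacobi converges

0.463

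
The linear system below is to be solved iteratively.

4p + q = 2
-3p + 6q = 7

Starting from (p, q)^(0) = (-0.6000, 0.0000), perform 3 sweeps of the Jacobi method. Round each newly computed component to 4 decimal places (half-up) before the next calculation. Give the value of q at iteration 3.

1.3083

Iteration 1:
  p = (2 - (1)·0.0000) / (4) = 0.5000
  q = (7 - (-3)·-0.6000) / (6) = 0.8667
Iteration 2:
  p = (2 - (1)·0.8667) / (4) = 0.2833
  q = (7 - (-3)·0.5000) / (6) = 1.4167
Iteration 3:
  p = (2 - (1)·1.4167) / (4) = 0.1458
  q = (7 - (-3)·0.2833) / (6) = 1.3083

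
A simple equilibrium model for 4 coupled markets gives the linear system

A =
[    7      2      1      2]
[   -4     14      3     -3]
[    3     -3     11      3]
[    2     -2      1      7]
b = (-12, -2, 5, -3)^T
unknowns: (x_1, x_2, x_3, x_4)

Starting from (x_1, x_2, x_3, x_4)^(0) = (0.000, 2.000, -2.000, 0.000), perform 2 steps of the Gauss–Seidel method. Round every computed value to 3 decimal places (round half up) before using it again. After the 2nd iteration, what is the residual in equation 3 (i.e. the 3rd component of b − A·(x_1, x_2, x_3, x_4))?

0.614

Iteration 1:
  x_1 = (-12 - (2)·2.000 - (1)·-2.000 - (2)·0.000) / (7) = -2.000
  x_2 = (-2 - (-4)·-2.000 - (3)·-2.000 - (-3)·0.000) / (14) = -0.286
  x_3 = (5 - (3)·-2.000 - (-3)·-0.286 - (3)·0.000) / (11) = 0.922
  x_4 = (-3 - (2)·-2.000 - (-2)·-0.286 - (1)·0.922) / (7) = -0.071
Iteration 2:
  x_1 = (-12 - (2)·-0.286 - (1)·0.922 - (2)·-0.071) / (7) = -1.744
  x_2 = (-2 - (-4)·-1.744 - (3)·0.922 - (-3)·-0.071) / (14) = -0.854
  x_3 = (5 - (3)·-1.744 - (-3)·-0.854 - (3)·-0.071) / (11) = 0.717
  x_4 = (-3 - (2)·-1.744 - (-2)·-0.854 - (1)·0.717) / (7) = -0.277
Residual b − A·x = (1.753, -0.002, 0.614, 0.002)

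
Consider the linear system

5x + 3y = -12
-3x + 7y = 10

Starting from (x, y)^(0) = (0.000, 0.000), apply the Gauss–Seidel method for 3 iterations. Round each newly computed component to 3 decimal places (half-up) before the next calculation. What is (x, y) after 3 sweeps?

Iteration 1:
  x = (-12 - (3)·0.000) / (5) = -2.400
  y = (10 - (-3)·-2.400) / (7) = 0.400
Iteration 2:
  x = (-12 - (3)·0.400) / (5) = -2.640
  y = (10 - (-3)·-2.640) / (7) = 0.297
Iteration 3:
  x = (-12 - (3)·0.297) / (5) = -2.578
  y = (10 - (-3)·-2.578) / (7) = 0.324

(-2.578, 0.324)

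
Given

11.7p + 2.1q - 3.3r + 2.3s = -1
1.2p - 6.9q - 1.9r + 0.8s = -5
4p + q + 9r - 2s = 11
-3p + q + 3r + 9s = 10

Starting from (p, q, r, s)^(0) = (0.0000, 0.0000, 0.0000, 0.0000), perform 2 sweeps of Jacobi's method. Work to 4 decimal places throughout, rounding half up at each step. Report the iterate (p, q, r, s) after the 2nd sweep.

(-0.0892, 0.5020, 1.4266, 0.5947)

Iteration 1:
  p = (-1 - (2.1)·0.0000 - (-3.3)·0.0000 - (2.3)·0.0000) / (11.7) = -0.0855
  q = (-5 - (1.2)·0.0000 - (-1.9)·0.0000 - (0.8)·0.0000) / (-6.9) = 0.7246
  r = (11 - (4)·0.0000 - (1)·0.0000 - (-2)·0.0000) / (9) = 1.2222
  s = (10 - (-3)·0.0000 - (1)·0.0000 - (3)·0.0000) / (9) = 1.1111
Iteration 2:
  p = (-1 - (2.1)·0.7246 - (-3.3)·1.2222 - (2.3)·1.1111) / (11.7) = -0.0892
  q = (-5 - (1.2)·-0.0855 - (-1.9)·1.2222 - (0.8)·1.1111) / (-6.9) = 0.5020
  r = (11 - (4)·-0.0855 - (1)·0.7246 - (-2)·1.1111) / (9) = 1.4266
  s = (10 - (-3)·-0.0855 - (1)·0.7246 - (3)·1.2222) / (9) = 0.5947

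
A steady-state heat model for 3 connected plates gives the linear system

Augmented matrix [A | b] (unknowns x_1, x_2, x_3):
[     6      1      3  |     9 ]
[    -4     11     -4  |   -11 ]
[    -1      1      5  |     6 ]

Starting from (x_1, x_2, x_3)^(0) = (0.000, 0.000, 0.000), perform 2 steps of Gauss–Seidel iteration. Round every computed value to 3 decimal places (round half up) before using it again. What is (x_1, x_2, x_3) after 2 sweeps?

(0.780, -0.138, 1.384)

Iteration 1:
  x_1 = (9 - (1)·0.000 - (3)·0.000) / (6) = 1.500
  x_2 = (-11 - (-4)·1.500 - (-4)·0.000) / (11) = -0.455
  x_3 = (6 - (-1)·1.500 - (1)·-0.455) / (5) = 1.591
Iteration 2:
  x_1 = (9 - (1)·-0.455 - (3)·1.591) / (6) = 0.780
  x_2 = (-11 - (-4)·0.780 - (-4)·1.591) / (11) = -0.138
  x_3 = (6 - (-1)·0.780 - (1)·-0.138) / (5) = 1.384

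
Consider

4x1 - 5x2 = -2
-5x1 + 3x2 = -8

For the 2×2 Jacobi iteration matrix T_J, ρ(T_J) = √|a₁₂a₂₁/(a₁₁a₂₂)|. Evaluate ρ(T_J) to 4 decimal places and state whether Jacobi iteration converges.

a₁₂a₂₁/(a₁₁a₂₂) = (-5)·(-5) / ((4)·(3)) = 2.083333
ρ = √|2.083333| = √2.083333 = 1.4434
ρ > 1, so Jacobi diverges

1.4434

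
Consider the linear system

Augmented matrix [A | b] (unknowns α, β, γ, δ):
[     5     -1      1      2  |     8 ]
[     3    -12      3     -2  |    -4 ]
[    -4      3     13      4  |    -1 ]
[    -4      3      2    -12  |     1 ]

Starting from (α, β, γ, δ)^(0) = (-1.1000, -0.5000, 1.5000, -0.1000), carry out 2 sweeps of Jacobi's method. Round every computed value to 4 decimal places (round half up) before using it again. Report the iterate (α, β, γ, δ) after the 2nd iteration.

Iteration 1:
  α = (8 - (-1)·-0.5000 - (1)·1.5000 - (2)·-0.1000) / (5) = 1.2400
  β = (-4 - (3)·-1.1000 - (3)·1.5000 - (-2)·-0.1000) / (-12) = 0.4500
  γ = (-1 - (-4)·-1.1000 - (3)·-0.5000 - (4)·-0.1000) / (13) = -0.2692
  δ = (1 - (-4)·-1.1000 - (3)·-0.5000 - (2)·1.5000) / (-12) = 0.4083
Iteration 2:
  α = (8 - (-1)·0.4500 - (1)·-0.2692 - (2)·0.4083) / (5) = 1.5805
  β = (-4 - (3)·1.2400 - (3)·-0.2692 - (-2)·0.4083) / (-12) = 0.5080
  γ = (-1 - (-4)·1.2400 - (3)·0.4500 - (4)·0.4083) / (13) = 0.0751
  δ = (1 - (-4)·1.2400 - (3)·0.4500 - (2)·-0.2692) / (-12) = -0.4290

(1.5805, 0.5080, 0.0751, -0.4290)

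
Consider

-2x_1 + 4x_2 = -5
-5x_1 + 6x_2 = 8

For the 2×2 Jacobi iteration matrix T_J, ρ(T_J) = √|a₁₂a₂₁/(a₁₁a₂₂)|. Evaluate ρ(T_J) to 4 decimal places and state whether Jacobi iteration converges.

a₁₂a₂₁/(a₁₁a₂₂) = (4)·(-5) / ((-2)·(6)) = 1.666667
ρ = √|1.666667| = √1.666667 = 1.2910
ρ > 1, so Jacobi diverges

1.2910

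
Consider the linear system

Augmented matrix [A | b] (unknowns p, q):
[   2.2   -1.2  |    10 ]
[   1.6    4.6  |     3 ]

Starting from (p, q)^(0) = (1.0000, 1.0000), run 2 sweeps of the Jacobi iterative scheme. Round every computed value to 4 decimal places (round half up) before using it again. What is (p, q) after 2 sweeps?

(4.7114, -1.1186)

Iteration 1:
  p = (10 - (-1.2)·1.0000) / (2.2) = 5.0909
  q = (3 - (1.6)·1.0000) / (4.6) = 0.3043
Iteration 2:
  p = (10 - (-1.2)·0.3043) / (2.2) = 4.7114
  q = (3 - (1.6)·5.0909) / (4.6) = -1.1186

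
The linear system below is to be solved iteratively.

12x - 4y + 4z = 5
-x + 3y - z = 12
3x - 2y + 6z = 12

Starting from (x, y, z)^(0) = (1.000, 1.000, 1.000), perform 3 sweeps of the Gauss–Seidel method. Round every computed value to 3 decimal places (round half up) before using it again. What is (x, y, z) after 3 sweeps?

Iteration 1:
  x = (5 - (-4)·1.000 - (4)·1.000) / (12) = 0.417
  y = (12 - (-1)·0.417 - (-1)·1.000) / (3) = 4.472
  z = (12 - (3)·0.417 - (-2)·4.472) / (6) = 3.282
Iteration 2:
  x = (5 - (-4)·4.472 - (4)·3.282) / (12) = 0.813
  y = (12 - (-1)·0.813 - (-1)·3.282) / (3) = 5.365
  z = (12 - (3)·0.813 - (-2)·5.365) / (6) = 3.382
Iteration 3:
  x = (5 - (-4)·5.365 - (4)·3.382) / (12) = 1.078
  y = (12 - (-1)·1.078 - (-1)·3.382) / (3) = 5.487
  z = (12 - (3)·1.078 - (-2)·5.487) / (6) = 3.290

(1.078, 5.487, 3.290)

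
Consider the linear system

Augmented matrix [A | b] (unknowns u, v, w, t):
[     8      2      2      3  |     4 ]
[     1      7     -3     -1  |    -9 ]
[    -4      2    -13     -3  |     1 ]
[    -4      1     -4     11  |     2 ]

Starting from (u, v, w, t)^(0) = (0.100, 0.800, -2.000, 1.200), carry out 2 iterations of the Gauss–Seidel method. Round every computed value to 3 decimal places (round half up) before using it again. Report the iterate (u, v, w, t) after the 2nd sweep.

(1.119, -1.746, -0.739, 0.479)

Iteration 1:
  u = (4 - (2)·0.800 - (2)·-2.000 - (3)·1.200) / (8) = 0.350
  v = (-9 - (1)·0.350 - (-3)·-2.000 - (-1)·1.200) / (7) = -2.021
  w = (1 - (-4)·0.350 - (2)·-2.021 - (-3)·1.200) / (-13) = -0.772
  t = (2 - (-4)·0.350 - (1)·-2.021 - (-4)·-0.772) / (11) = 0.212
Iteration 2:
  u = (4 - (2)·-2.021 - (2)·-0.772 - (3)·0.212) / (8) = 1.119
  v = (-9 - (1)·1.119 - (-3)·-0.772 - (-1)·0.212) / (7) = -1.746
  w = (1 - (-4)·1.119 - (2)·-1.746 - (-3)·0.212) / (-13) = -0.739
  t = (2 - (-4)·1.119 - (1)·-1.746 - (-4)·-0.739) / (11) = 0.479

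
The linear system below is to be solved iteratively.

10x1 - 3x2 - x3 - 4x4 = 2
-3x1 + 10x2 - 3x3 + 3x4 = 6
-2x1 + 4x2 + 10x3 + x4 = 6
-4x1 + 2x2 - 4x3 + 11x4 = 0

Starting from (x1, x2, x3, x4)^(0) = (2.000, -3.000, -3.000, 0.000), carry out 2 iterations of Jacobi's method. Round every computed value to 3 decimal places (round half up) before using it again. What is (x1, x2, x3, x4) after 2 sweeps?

(0.583, 0.905, 0.262, 0.382)

Iteration 1:
  x1 = (2 - (-3)·-3.000 - (-1)·-3.000 - (-4)·0.000) / (10) = -1.000
  x2 = (6 - (-3)·2.000 - (-3)·-3.000 - (3)·0.000) / (10) = 0.300
  x3 = (6 - (-2)·2.000 - (4)·-3.000 - (1)·0.000) / (10) = 2.200
  x4 = (0 - (-4)·2.000 - (2)·-3.000 - (-4)·-3.000) / (11) = 0.182
Iteration 2:
  x1 = (2 - (-3)·0.300 - (-1)·2.200 - (-4)·0.182) / (10) = 0.583
  x2 = (6 - (-3)·-1.000 - (-3)·2.200 - (3)·0.182) / (10) = 0.905
  x3 = (6 - (-2)·-1.000 - (4)·0.300 - (1)·0.182) / (10) = 0.262
  x4 = (0 - (-4)·-1.000 - (2)·0.300 - (-4)·2.200) / (11) = 0.382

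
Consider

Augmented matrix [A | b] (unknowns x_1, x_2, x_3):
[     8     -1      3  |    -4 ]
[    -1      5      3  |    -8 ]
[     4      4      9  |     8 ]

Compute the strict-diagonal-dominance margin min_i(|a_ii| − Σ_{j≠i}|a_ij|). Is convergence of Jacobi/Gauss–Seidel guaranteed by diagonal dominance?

1

row 1: |8| − (1+3) = 4
row 2: |5| − (1+3) = 1
row 3: |9| − (4+4) = 1
minimum over rows = 1 → strictly diagonally dominant (convergence guaranteed)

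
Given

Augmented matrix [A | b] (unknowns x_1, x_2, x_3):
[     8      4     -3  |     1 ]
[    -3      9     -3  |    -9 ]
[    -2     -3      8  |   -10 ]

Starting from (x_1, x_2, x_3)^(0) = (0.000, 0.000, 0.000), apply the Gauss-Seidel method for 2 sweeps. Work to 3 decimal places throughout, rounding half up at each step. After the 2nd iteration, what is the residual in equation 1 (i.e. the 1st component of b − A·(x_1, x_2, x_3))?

Iteration 1:
  x_1 = (1 - (4)·0.000 - (-3)·0.000) / (8) = 0.125
  x_2 = (-9 - (-3)·0.125 - (-3)·0.000) / (9) = -0.958
  x_3 = (-10 - (-2)·0.125 - (-3)·-0.958) / (8) = -1.578
Iteration 2:
  x_1 = (1 - (4)·-0.958 - (-3)·-1.578) / (8) = 0.012
  x_2 = (-9 - (-3)·0.012 - (-3)·-1.578) / (9) = -1.522
  x_3 = (-10 - (-2)·0.012 - (-3)·-1.522) / (8) = -1.818
Residual b − A·x = (1.538, -0.720, 0.002)

1.538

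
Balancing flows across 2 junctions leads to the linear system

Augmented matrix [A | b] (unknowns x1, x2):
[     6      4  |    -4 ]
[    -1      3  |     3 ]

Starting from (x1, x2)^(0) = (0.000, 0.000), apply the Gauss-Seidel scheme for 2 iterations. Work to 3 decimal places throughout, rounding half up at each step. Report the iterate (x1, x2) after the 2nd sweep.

Iteration 1:
  x1 = (-4 - (4)·0.000) / (6) = -0.667
  x2 = (3 - (-1)·-0.667) / (3) = 0.778
Iteration 2:
  x1 = (-4 - (4)·0.778) / (6) = -1.185
  x2 = (3 - (-1)·-1.185) / (3) = 0.605

(-1.185, 0.605)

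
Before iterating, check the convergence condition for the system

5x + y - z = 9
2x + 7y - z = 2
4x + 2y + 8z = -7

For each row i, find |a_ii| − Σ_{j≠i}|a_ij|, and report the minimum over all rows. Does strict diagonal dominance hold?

2

row 1: |5| − (1+1) = 3
row 2: |7| − (2+1) = 4
row 3: |8| − (4+2) = 2
minimum over rows = 2 → strictly diagonally dominant (convergence guaranteed)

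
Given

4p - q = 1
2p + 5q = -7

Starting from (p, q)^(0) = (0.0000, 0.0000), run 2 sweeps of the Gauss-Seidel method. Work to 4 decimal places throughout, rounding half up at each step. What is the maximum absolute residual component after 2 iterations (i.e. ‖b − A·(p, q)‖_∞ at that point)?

Iteration 1:
  p = (1 - (-1)·0.0000) / (4) = 0.2500
  q = (-7 - (2)·0.2500) / (5) = -1.5000
Iteration 2:
  p = (1 - (-1)·-1.5000) / (4) = -0.1250
  q = (-7 - (2)·-0.1250) / (5) = -1.3500
Residual b − A·x = (0.1500, 0.0000); ∞-norm = 0.1500

0.1500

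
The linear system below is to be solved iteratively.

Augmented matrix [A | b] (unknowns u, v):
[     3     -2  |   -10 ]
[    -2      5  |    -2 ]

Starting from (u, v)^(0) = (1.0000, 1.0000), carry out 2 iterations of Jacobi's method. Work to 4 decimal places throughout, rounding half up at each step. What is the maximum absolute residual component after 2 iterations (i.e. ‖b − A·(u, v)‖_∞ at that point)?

Iteration 1:
  u = (-10 - (-2)·1.0000) / (3) = -2.6667
  v = (-2 - (-2)·1.0000) / (5) = 0.0000
Iteration 2:
  u = (-10 - (-2)·0.0000) / (3) = -3.3333
  v = (-2 - (-2)·-2.6667) / (5) = -1.4667
Residual b − A·x = (-2.9335, -1.3331); ∞-norm = 2.9335

2.9335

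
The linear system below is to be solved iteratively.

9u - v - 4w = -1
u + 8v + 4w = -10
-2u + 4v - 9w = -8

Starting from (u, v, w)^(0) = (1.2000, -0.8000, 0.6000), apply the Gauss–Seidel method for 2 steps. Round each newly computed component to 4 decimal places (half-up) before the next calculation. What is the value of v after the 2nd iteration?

-1.3153

Iteration 1:
  u = (-1 - (-1)·-0.8000 - (-4)·0.6000) / (9) = 0.0667
  v = (-10 - (1)·0.0667 - (4)·0.6000) / (8) = -1.5583
  w = (-8 - (-2)·0.0667 - (4)·-1.5583) / (-9) = 0.1815
Iteration 2:
  u = (-1 - (-1)·-1.5583 - (-4)·0.1815) / (9) = -0.2036
  v = (-10 - (1)·-0.2036 - (4)·0.1815) / (8) = -1.3153
  w = (-8 - (-2)·-0.2036 - (4)·-1.3153) / (-9) = 0.3496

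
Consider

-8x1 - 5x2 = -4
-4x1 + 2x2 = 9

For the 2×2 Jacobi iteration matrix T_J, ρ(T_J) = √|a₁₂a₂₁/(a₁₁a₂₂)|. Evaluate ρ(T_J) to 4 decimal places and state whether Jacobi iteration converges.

a₁₂a₂₁/(a₁₁a₂₂) = (-5)·(-4) / ((-8)·(2)) = -1.250000
ρ = √|-1.250000| = √1.250000 = 1.1180
ρ > 1, so Jacobi diverges

1.1180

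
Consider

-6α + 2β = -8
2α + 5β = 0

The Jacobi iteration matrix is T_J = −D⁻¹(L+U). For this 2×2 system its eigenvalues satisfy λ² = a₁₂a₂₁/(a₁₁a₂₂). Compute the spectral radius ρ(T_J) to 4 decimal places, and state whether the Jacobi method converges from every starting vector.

0.3651

a₁₂a₂₁/(a₁₁a₂₂) = (2)·(2) / ((-6)·(5)) = -0.133333
ρ = √|-0.133333| = √0.133333 = 0.3651
ρ < 1, so Jacobi converges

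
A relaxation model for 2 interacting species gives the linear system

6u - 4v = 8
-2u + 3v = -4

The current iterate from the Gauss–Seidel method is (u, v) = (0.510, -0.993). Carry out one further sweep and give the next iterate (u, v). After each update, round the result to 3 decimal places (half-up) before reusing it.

One sweep:
  u = (8 - (-4)·-0.993) / (6) = 0.671
  v = (-4 - (-2)·0.671) / (3) = -0.886

(0.671, -0.886)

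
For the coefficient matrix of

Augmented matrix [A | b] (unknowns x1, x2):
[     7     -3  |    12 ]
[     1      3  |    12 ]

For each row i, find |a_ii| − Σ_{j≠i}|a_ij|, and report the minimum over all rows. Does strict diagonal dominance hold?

2

row 1: |7| − (3) = 4
row 2: |3| − (1) = 2
minimum over rows = 2 → strictly diagonally dominant (convergence guaranteed)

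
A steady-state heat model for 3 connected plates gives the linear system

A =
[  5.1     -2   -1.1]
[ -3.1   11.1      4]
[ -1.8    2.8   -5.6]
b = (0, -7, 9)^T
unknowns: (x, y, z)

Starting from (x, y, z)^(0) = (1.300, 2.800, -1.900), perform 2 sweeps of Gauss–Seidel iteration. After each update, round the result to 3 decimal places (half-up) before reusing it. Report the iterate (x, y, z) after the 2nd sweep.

(-0.271, -0.092, -1.566)

Iteration 1:
  x = (0 - (-2)·2.800 - (-1.1)·-1.900) / (5.1) = 0.688
  y = (-7 - (-3.1)·0.688 - (4)·-1.900) / (11.1) = 0.246
  z = (9 - (-1.8)·0.688 - (2.8)·0.246) / (-5.6) = -1.705
Iteration 2:
  x = (0 - (-2)·0.246 - (-1.1)·-1.705) / (5.1) = -0.271
  y = (-7 - (-3.1)·-0.271 - (4)·-1.705) / (11.1) = -0.092
  z = (9 - (-1.8)·-0.271 - (2.8)·-0.092) / (-5.6) = -1.566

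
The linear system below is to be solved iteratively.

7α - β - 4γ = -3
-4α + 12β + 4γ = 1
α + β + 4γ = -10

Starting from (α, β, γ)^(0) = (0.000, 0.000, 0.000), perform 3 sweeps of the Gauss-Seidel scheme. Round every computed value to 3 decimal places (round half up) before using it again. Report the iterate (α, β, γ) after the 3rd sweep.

Iteration 1:
  α = (-3 - (-1)·0.000 - (-4)·0.000) / (7) = -0.429
  β = (1 - (-4)·-0.429 - (4)·0.000) / (12) = -0.060
  γ = (-10 - (1)·-0.429 - (1)·-0.060) / (4) = -2.378
Iteration 2:
  α = (-3 - (-1)·-0.060 - (-4)·-2.378) / (7) = -1.796
  β = (1 - (-4)·-1.796 - (4)·-2.378) / (12) = 0.277
  γ = (-10 - (1)·-1.796 - (1)·0.277) / (4) = -2.120
Iteration 3:
  α = (-3 - (-1)·0.277 - (-4)·-2.120) / (7) = -1.600
  β = (1 - (-4)·-1.600 - (4)·-2.120) / (12) = 0.257
  γ = (-10 - (1)·-1.600 - (1)·0.257) / (4) = -2.164

(-1.600, 0.257, -2.164)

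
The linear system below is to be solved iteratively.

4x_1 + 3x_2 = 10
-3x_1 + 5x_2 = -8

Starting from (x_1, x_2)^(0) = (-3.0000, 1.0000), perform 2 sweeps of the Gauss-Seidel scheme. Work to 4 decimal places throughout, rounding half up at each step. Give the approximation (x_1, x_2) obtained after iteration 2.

Iteration 1:
  x_1 = (10 - (3)·1.0000) / (4) = 1.7500
  x_2 = (-8 - (-3)·1.7500) / (5) = -0.5500
Iteration 2:
  x_1 = (10 - (3)·-0.5500) / (4) = 2.9125
  x_2 = (-8 - (-3)·2.9125) / (5) = 0.1475

(2.9125, 0.1475)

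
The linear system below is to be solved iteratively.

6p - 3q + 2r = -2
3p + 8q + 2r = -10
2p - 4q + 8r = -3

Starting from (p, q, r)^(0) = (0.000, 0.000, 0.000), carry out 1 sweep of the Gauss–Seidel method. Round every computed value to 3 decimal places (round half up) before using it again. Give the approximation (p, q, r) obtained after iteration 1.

Iteration 1:
  p = (-2 - (-3)·0.000 - (2)·0.000) / (6) = -0.333
  q = (-10 - (3)·-0.333 - (2)·0.000) / (8) = -1.125
  r = (-3 - (2)·-0.333 - (-4)·-1.125) / (8) = -0.854

(-0.333, -1.125, -0.854)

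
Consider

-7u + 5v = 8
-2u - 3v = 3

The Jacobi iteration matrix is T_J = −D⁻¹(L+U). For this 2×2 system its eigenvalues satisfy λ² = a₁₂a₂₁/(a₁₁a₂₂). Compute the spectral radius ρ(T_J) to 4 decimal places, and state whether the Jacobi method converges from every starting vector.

a₁₂a₂₁/(a₁₁a₂₂) = (5)·(-2) / ((-7)·(-3)) = -0.476190
ρ = √|-0.476190| = √0.476190 = 0.6901
ρ < 1, so Jacobi converges

0.6901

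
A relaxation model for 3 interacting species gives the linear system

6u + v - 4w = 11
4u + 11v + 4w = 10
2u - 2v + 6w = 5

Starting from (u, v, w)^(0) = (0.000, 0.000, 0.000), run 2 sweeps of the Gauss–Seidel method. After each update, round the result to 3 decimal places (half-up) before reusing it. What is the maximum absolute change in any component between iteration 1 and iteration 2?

Iteration 1:
  u = (11 - (1)·0.000 - (-4)·0.000) / (6) = 1.833
  v = (10 - (4)·1.833 - (4)·0.000) / (11) = 0.243
  w = (5 - (2)·1.833 - (-2)·0.243) / (6) = 0.303
Iteration 2:
  u = (11 - (1)·0.243 - (-4)·0.303) / (6) = 1.995
  v = (10 - (4)·1.995 - (4)·0.303) / (11) = 0.073
  w = (5 - (2)·1.995 - (-2)·0.073) / (6) = 0.193
Change: (0.162, -0.170, -0.110) → max |·| = 0.170

0.170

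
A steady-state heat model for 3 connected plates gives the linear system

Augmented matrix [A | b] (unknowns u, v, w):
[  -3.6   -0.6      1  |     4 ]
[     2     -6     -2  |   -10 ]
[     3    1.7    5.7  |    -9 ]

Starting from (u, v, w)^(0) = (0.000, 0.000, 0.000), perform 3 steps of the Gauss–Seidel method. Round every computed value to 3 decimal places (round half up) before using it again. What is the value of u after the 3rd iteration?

Iteration 1:
  u = (4 - (-0.6)·0.000 - (1)·0.000) / (-3.6) = -1.111
  v = (-10 - (2)·-1.111 - (-2)·0.000) / (-6) = 1.296
  w = (-9 - (3)·-1.111 - (1.7)·1.296) / (5.7) = -1.381
Iteration 2:
  u = (4 - (-0.6)·1.296 - (1)·-1.381) / (-3.6) = -1.711
  v = (-10 - (2)·-1.711 - (-2)·-1.381) / (-6) = 1.557
  w = (-9 - (3)·-1.711 - (1.7)·1.557) / (5.7) = -1.143
Iteration 3:
  u = (4 - (-0.6)·1.557 - (1)·-1.143) / (-3.6) = -1.688
  v = (-10 - (2)·-1.688 - (-2)·-1.143) / (-6) = 1.485
  w = (-9 - (3)·-1.688 - (1.7)·1.485) / (5.7) = -1.133

-1.688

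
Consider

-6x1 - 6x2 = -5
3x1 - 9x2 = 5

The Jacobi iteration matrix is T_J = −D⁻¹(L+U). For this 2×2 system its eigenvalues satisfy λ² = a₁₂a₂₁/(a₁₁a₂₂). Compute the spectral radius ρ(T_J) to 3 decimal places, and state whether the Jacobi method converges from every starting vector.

a₁₂a₂₁/(a₁₁a₂₂) = (-6)·(3) / ((-6)·(-9)) = -0.333333
ρ = √|-0.333333| = √0.333333 = 0.577
ρ < 1, so Jacobi converges

0.577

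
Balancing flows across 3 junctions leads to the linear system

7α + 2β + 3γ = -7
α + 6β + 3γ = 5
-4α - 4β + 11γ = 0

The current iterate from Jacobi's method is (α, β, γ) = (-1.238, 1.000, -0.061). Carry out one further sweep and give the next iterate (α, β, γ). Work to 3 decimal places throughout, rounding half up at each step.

(-1.260, 1.070, -0.087)

One sweep:
  α = (-7 - (2)·1.000 - (3)·-0.061) / (7) = -1.260
  β = (5 - (1)·-1.238 - (3)·-0.061) / (6) = 1.070
  γ = (0 - (-4)·-1.238 - (-4)·1.000) / (11) = -0.087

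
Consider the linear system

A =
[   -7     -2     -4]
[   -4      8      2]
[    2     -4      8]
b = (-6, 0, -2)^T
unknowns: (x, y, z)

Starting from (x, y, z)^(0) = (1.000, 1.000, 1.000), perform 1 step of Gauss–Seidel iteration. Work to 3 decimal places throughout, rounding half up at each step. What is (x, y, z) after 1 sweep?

Iteration 1:
  x = (-6 - (-2)·1.000 - (-4)·1.000) / (-7) = 0.000
  y = (0 - (-4)·0.000 - (2)·1.000) / (8) = -0.250
  z = (-2 - (2)·0.000 - (-4)·-0.250) / (8) = -0.375

(0.000, -0.250, -0.375)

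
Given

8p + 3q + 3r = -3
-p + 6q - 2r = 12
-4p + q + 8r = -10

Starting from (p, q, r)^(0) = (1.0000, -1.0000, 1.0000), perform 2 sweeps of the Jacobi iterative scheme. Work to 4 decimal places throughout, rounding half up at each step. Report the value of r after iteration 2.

Iteration 1:
  p = (-3 - (3)·-1.0000 - (3)·1.0000) / (8) = -0.3750
  q = (12 - (-1)·1.0000 - (-2)·1.0000) / (6) = 2.5000
  r = (-10 - (-4)·1.0000 - (1)·-1.0000) / (8) = -0.6250
Iteration 2:
  p = (-3 - (3)·2.5000 - (3)·-0.6250) / (8) = -1.0781
  q = (12 - (-1)·-0.3750 - (-2)·-0.6250) / (6) = 1.7292
  r = (-10 - (-4)·-0.3750 - (1)·2.5000) / (8) = -1.7500

-1.7500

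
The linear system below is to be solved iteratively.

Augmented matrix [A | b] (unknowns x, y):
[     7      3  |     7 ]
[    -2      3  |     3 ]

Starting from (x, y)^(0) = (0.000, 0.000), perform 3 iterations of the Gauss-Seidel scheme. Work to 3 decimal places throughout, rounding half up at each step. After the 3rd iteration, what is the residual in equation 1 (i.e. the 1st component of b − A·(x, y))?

Iteration 1:
  x = (7 - (3)·0.000) / (7) = 1.000
  y = (3 - (-2)·1.000) / (3) = 1.667
Iteration 2:
  x = (7 - (3)·1.667) / (7) = 0.286
  y = (3 - (-2)·0.286) / (3) = 1.191
Iteration 3:
  x = (7 - (3)·1.191) / (7) = 0.490
  y = (3 - (-2)·0.490) / (3) = 1.327
Residual b − A·x = (-0.411, -0.001)

-0.411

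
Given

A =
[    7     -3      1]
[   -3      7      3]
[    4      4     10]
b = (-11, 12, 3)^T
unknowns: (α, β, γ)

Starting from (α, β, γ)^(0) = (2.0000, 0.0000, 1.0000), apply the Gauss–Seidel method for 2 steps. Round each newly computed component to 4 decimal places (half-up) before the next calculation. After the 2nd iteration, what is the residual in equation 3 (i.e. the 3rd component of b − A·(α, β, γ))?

Iteration 1:
  α = (-11 - (-3)·0.0000 - (1)·1.0000) / (7) = -1.7143
  β = (12 - (-3)·-1.7143 - (3)·1.0000) / (7) = 0.5510
  γ = (3 - (4)·-1.7143 - (4)·0.5510) / (10) = 0.7653
Iteration 2:
  α = (-11 - (-3)·0.5510 - (1)·0.7653) / (7) = -1.4446
  β = (12 - (-3)·-1.4446 - (3)·0.7653) / (7) = 0.7672
  γ = (3 - (4)·-1.4446 - (4)·0.7672) / (10) = 0.5710
Residual b − A·x = (0.8428, 0.5828, -0.0004)

-0.0004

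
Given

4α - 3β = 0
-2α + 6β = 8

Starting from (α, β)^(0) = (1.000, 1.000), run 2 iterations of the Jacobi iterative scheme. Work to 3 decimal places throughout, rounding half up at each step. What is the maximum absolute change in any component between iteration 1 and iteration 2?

0.500

Iteration 1:
  α = (0 - (-3)·1.000) / (4) = 0.750
  β = (8 - (-2)·1.000) / (6) = 1.667
Iteration 2:
  α = (0 - (-3)·1.667) / (4) = 1.250
  β = (8 - (-2)·0.750) / (6) = 1.583
Change: (0.500, -0.084) → max |·| = 0.500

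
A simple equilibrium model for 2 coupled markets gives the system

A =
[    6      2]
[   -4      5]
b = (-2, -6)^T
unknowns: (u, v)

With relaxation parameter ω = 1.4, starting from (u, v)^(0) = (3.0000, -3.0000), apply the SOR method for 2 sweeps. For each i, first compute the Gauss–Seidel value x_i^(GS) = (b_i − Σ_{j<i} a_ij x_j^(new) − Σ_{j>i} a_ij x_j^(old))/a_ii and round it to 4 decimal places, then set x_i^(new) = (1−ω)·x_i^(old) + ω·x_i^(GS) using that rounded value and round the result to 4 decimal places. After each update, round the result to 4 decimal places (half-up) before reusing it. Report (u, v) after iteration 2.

(0.0033, -1.3649)

Iteration 1:
  u: GS value = (-2 - (2)·-3.0000) / (6) = 0.6667;  u ← (1−ω)·3.0000 + ω·0.6667 = -0.2666
  v: GS value = (-6 - (-4)·-0.2666) / (5) = -1.4133;  v ← (1−ω)·-3.0000 + ω·-1.4133 = -0.7786
Iteration 2:
  u: GS value = (-2 - (2)·-0.7786) / (6) = -0.0738;  u ← (1−ω)·-0.2666 + ω·-0.0738 = 0.0033
  v: GS value = (-6 - (-4)·0.0033) / (5) = -1.1974;  v ← (1−ω)·-0.7786 + ω·-1.1974 = -1.3649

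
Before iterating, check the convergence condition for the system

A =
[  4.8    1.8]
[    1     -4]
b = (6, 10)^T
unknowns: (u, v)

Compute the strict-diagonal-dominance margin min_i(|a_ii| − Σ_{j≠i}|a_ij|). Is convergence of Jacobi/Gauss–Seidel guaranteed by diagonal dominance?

3

row 1: |4.8| − (1.8) = 3
row 2: |-4| − (1) = 3
minimum over rows = 3 → strictly diagonally dominant (convergence guaranteed)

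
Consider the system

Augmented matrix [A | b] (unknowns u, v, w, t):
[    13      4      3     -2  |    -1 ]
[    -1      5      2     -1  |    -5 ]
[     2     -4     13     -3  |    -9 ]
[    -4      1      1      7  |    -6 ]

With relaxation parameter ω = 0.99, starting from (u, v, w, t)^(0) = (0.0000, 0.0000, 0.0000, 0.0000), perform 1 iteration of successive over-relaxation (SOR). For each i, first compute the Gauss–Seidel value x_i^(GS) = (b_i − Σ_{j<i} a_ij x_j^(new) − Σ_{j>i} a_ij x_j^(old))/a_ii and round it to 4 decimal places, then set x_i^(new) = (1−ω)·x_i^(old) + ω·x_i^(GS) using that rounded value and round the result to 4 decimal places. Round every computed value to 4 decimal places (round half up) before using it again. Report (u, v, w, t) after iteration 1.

(-0.0761, -1.0050, -0.9799, -0.6109)

Iteration 1:
  u: GS value = (-1 - (4)·0.0000 - (3)·0.0000 - (-2)·0.0000) / (13) = -0.0769;  u ← (1−ω)·0.0000 + ω·-0.0769 = -0.0761
  v: GS value = (-5 - (-1)·-0.0761 - (2)·0.0000 - (-1)·0.0000) / (5) = -1.0152;  v ← (1−ω)·0.0000 + ω·-1.0152 = -1.0050
  w: GS value = (-9 - (2)·-0.0761 - (-4)·-1.0050 - (-3)·0.0000) / (13) = -0.9898;  w ← (1−ω)·0.0000 + ω·-0.9898 = -0.9799
  t: GS value = (-6 - (-4)·-0.0761 - (1)·-1.0050 - (1)·-0.9799) / (7) = -0.6171;  t ← (1−ω)·0.0000 + ω·-0.6171 = -0.6109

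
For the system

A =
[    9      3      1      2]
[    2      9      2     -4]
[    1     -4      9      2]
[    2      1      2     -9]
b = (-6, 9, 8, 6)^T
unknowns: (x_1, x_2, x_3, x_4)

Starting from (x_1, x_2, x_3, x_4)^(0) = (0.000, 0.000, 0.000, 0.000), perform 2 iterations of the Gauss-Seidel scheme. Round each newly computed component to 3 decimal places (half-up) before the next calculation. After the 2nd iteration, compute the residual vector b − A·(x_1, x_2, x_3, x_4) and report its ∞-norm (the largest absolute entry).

Iteration 1:
  x_1 = (-6 - (3)·0.000 - (1)·0.000 - (2)·0.000) / (9) = -0.667
  x_2 = (9 - (2)·-0.667 - (2)·0.000 - (-4)·0.000) / (9) = 1.148
  x_3 = (8 - (1)·-0.667 - (-4)·1.148 - (2)·0.000) / (9) = 1.473
  x_4 = (6 - (2)·-0.667 - (1)·1.148 - (2)·1.473) / (-9) = -0.360
Iteration 2:
  x_1 = (-6 - (3)·1.148 - (1)·1.473 - (2)·-0.360) / (9) = -1.133
  x_2 = (9 - (2)·-1.133 - (2)·1.473 - (-4)·-0.360) / (9) = 0.764
  x_3 = (8 - (1)·-1.133 - (-4)·0.764 - (2)·-0.360) / (9) = 1.434
  x_4 = (6 - (2)·-1.133 - (1)·0.764 - (2)·1.434) / (-9) = -0.515
Residual b − A·x = (1.501, -0.538, 0.313, -0.001); ∞-norm = 1.501

1.501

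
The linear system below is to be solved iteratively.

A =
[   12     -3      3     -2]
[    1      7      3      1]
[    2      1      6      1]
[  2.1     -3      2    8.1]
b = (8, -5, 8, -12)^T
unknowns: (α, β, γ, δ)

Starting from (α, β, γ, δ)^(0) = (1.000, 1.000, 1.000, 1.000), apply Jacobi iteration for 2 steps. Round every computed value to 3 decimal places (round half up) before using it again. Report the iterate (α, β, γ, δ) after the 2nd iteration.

Iteration 1:
  α = (8 - (-3)·1.000 - (3)·1.000 - (-2)·1.000) / (12) = 0.833
  β = (-5 - (1)·1.000 - (3)·1.000 - (1)·1.000) / (7) = -1.429
  γ = (8 - (2)·1.000 - (1)·1.000 - (1)·1.000) / (6) = 0.667
  δ = (-12 - (2.1)·1.000 - (-3)·1.000 - (2)·1.000) / (8.1) = -1.617
Iteration 2:
  α = (8 - (-3)·-1.429 - (3)·0.667 - (-2)·-1.617) / (12) = -0.127
  β = (-5 - (1)·0.833 - (3)·0.667 - (1)·-1.617) / (7) = -0.888
  γ = (8 - (2)·0.833 - (1)·-1.429 - (1)·-1.617) / (6) = 1.563
  δ = (-12 - (2.1)·0.833 - (-3)·-1.429 - (2)·0.667) / (8.1) = -2.391

(-0.127, -0.888, 1.563, -2.391)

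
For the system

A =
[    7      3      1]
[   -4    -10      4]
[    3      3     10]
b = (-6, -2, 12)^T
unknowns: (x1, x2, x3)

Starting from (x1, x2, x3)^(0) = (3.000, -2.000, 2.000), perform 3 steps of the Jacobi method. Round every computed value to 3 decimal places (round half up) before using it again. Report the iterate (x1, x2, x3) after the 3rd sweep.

(-1.338, 1.098, 1.268)

Iteration 1:
  x1 = (-6 - (3)·-2.000 - (1)·2.000) / (7) = -0.286
  x2 = (-2 - (-4)·3.000 - (4)·2.000) / (-10) = -0.200
  x3 = (12 - (3)·3.000 - (3)·-2.000) / (10) = 0.900
Iteration 2:
  x1 = (-6 - (3)·-0.200 - (1)·0.900) / (7) = -0.900
  x2 = (-2 - (-4)·-0.286 - (4)·0.900) / (-10) = 0.674
  x3 = (12 - (3)·-0.286 - (3)·-0.200) / (10) = 1.346
Iteration 3:
  x1 = (-6 - (3)·0.674 - (1)·1.346) / (7) = -1.338
  x2 = (-2 - (-4)·-0.900 - (4)·1.346) / (-10) = 1.098
  x3 = (12 - (3)·-0.900 - (3)·0.674) / (10) = 1.268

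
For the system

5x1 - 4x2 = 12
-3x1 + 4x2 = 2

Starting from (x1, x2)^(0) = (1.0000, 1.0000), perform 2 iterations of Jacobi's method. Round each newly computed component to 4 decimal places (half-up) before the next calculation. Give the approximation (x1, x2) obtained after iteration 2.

(3.4000, 2.9000)

Iteration 1:
  x1 = (12 - (-4)·1.0000) / (5) = 3.2000
  x2 = (2 - (-3)·1.0000) / (4) = 1.2500
Iteration 2:
  x1 = (12 - (-4)·1.2500) / (5) = 3.4000
  x2 = (2 - (-3)·3.2000) / (4) = 2.9000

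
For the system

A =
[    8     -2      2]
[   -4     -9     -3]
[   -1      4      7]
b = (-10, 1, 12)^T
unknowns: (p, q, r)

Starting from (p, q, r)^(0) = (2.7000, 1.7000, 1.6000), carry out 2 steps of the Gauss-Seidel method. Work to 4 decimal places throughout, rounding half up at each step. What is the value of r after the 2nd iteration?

1.4175

Iteration 1:
  p = (-10 - (-2)·1.7000 - (2)·1.6000) / (8) = -1.2250
  q = (1 - (-4)·-1.2250 - (-3)·1.6000) / (-9) = -0.1000
  r = (12 - (-1)·-1.2250 - (4)·-0.1000) / (7) = 1.5964
Iteration 2:
  p = (-10 - (-2)·-0.1000 - (2)·1.5964) / (8) = -1.6741
  q = (1 - (-4)·-1.6741 - (-3)·1.5964) / (-9) = 0.1008
  r = (12 - (-1)·-1.6741 - (4)·0.1008) / (7) = 1.4175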